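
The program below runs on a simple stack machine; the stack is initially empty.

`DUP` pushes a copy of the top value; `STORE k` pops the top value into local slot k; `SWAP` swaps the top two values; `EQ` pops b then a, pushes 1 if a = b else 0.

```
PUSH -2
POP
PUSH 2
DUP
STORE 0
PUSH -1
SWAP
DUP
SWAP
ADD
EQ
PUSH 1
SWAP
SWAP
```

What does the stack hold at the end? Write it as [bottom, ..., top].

PUSH -2 -> [-2]
POP     -> []
PUSH 2  -> [2]
DUP     -> [2, 2]
STORE 0 -> [2]
PUSH -1 -> [2, -1]
SWAP    -> [-1, 2]
DUP     -> [-1, 2, 2]
SWAP    -> [-1, 2, 2]
ADD     -> [-1, 4]
EQ      -> [0]
PUSH 1  -> [0, 1]
SWAP    -> [1, 0]
SWAP    -> [0, 1]

[0, 1]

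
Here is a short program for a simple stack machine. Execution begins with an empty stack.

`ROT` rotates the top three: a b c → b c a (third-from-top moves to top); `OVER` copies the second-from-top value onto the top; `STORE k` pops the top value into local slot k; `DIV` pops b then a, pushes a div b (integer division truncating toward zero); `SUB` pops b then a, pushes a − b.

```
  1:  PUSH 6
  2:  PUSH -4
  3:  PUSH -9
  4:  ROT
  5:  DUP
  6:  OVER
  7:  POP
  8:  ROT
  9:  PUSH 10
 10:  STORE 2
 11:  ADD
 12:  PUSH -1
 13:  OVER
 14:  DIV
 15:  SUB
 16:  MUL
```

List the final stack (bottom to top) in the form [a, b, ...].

[-4, -18]

PUSH 6  : 6
PUSH -4 : 6 -4
PUSH -9 : 6 -4 -9
ROT     : -4 -9 6
DUP     : -4 -9 6 6
OVER    : -4 -9 6 6 6
POP     : -4 -9 6 6
ROT     : -4 6 6 -9
PUSH 10 : -4 6 6 -9 10
STORE 2 : -4 6 6 -9
ADD     : -4 6 -3
PUSH -1 : -4 6 -3 -1
OVER    : -4 6 -3 -1 -3
DIV     : -4 6 -3 0
SUB     : -4 6 -3
MUL     : -4 -18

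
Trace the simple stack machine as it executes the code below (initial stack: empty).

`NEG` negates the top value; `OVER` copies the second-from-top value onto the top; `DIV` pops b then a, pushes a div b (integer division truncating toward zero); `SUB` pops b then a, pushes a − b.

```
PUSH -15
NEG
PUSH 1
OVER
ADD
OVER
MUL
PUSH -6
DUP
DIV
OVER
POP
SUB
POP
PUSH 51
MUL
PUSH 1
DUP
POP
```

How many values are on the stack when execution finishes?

PUSH -15 -> -15
NEG      -> 15
PUSH 1   -> 15 1
OVER     -> 15 1 15
ADD      -> 15 16
OVER     -> 15 16 15
MUL      -> 15 240
PUSH -6  -> 15 240 -6
DUP      -> 15 240 -6 -6
DIV      -> 15 240 1
OVER     -> 15 240 1 240
POP      -> 15 240 1
SUB      -> 15 239
POP      -> 15
PUSH 51  -> 15 51
MUL      -> 765
PUSH 1   -> 765 1
DUP      -> 765 1 1
POP      -> 765 1

2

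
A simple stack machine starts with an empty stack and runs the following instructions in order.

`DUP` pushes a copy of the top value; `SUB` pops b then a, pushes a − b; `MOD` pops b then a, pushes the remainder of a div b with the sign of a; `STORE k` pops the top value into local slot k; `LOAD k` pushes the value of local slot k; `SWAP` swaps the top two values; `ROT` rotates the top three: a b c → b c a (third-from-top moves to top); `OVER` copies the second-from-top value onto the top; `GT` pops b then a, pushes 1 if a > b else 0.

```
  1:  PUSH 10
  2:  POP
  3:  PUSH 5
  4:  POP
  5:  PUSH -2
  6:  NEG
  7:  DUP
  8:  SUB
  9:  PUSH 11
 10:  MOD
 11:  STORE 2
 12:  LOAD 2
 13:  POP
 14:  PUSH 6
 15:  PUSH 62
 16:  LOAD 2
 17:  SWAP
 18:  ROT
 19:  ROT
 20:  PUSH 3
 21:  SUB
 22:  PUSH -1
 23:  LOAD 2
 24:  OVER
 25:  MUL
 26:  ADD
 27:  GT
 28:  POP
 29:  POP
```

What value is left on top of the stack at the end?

62

PUSH 10  [10]
POP      []
PUSH 5   [5]
POP      []
PUSH -2  [-2]
NEG      [2]
DUP      [2, 2]
SUB      [0]
PUSH 11  [0, 11]
MOD      [0]
STORE 2  []
LOAD 2   [0]
POP      []
PUSH 6   [6]
PUSH 62  [6, 62]
LOAD 2   [6, 62, 0]
SWAP     [6, 0, 62]
ROT      [0, 62, 6]
ROT      [62, 6, 0]
PUSH 3   [62, 6, 0, 3]
SUB      [62, 6, -3]
PUSH -1  [62, 6, -3, -1]
LOAD 2   [62, 6, -3, -1, 0]
OVER     [62, 6, -3, -1, 0, -1]
MUL      [62, 6, -3, -1, 0]
ADD      [62, 6, -3, -1]
GT       [62, 6, 0]
POP      [62, 6]
POP      [62]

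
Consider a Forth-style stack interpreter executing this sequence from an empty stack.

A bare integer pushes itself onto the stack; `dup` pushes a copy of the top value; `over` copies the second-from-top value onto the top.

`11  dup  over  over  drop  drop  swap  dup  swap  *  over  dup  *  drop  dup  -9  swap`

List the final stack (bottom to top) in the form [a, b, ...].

11   → [11]
dup  → [11, 11]
over → [11, 11, 11]
over → [11, 11, 11, 11]
drop → [11, 11, 11]
drop → [11, 11]
swap → [11, 11]
dup  → [11, 11, 11]
swap → [11, 11, 11]
*    → [11, 121]
over → [11, 121, 11]
dup  → [11, 121, 11, 11]
*    → [11, 121, 121]
drop → [11, 121]
dup  → [11, 121, 121]
-9   → [11, 121, 121, -9]
swap → [11, 121, -9, 121]

[11, 121, -9, 121]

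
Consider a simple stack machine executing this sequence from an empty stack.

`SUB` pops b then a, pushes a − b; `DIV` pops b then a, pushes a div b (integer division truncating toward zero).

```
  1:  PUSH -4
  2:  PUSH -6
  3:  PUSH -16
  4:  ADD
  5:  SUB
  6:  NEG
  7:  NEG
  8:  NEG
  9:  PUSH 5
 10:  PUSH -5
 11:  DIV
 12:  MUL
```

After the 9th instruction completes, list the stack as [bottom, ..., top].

PUSH -4  → -4
PUSH -6  → -4 -6
PUSH -16 → -4 -6 -16
ADD      → -4 -22
SUB      → 18
NEG      → -18
NEG      → 18
NEG      → -18
PUSH 5   → -18 5

[-18, 5]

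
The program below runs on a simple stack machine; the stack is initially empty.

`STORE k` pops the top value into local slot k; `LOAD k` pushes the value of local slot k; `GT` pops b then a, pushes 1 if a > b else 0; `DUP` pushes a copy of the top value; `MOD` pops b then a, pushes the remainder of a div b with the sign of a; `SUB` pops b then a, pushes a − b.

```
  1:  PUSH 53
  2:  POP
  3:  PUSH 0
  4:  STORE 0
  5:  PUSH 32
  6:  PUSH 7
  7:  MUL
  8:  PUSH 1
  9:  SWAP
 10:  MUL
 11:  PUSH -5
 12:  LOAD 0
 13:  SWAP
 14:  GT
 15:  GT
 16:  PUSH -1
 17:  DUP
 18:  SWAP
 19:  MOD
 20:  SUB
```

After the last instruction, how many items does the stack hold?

1

PUSH 53 -> [53]
POP     -> []
PUSH 0  -> [0]
STORE 0 -> []
PUSH 32 -> [32]
PUSH 7  -> [32, 7]
MUL     -> [224]
PUSH 1  -> [224, 1]
SWAP    -> [1, 224]
MUL     -> [224]
PUSH -5 -> [224, -5]
LOAD 0  -> [224, -5, 0]
SWAP    -> [224, 0, -5]
GT      -> [224, 1]
GT      -> [1]
PUSH -1 -> [1, -1]
DUP     -> [1, -1, -1]
SWAP    -> [1, -1, -1]
MOD     -> [1, 0]
SUB     -> [1]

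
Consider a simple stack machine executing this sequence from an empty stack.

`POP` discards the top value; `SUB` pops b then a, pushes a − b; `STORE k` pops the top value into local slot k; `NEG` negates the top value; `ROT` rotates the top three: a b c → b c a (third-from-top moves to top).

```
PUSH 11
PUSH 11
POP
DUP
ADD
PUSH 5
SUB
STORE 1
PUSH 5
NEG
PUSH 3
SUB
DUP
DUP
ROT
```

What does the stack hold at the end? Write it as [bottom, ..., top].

[-8, -8, -8]

PUSH 11 -> [11]
PUSH 11 -> [11, 11]
POP     -> [11]
DUP     -> [11, 11]
ADD     -> [22]
PUSH 5  -> [22, 5]
SUB     -> [17]
STORE 1 -> []
PUSH 5  -> [5]
NEG     -> [-5]
PUSH 3  -> [-5, 3]
SUB     -> [-8]
DUP     -> [-8, -8]
DUP     -> [-8, -8, -8]
ROT     -> [-8, -8, -8]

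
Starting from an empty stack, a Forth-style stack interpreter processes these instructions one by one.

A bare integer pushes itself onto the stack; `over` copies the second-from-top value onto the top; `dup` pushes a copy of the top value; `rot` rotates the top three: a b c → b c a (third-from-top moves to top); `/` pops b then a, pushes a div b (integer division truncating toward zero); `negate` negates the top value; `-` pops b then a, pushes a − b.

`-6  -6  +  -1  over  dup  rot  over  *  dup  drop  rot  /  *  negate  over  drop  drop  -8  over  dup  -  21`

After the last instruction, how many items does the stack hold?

4

-6     : -6
-6     : -6 -6
+      : -12
-1     : -12 -1
over   : -12 -1 -12
dup    : -12 -1 -12 -12
rot    : -12 -12 -12 -1
over   : -12 -12 -12 -1 -12
*      : -12 -12 -12 12
dup    : -12 -12 -12 12 12
drop   : -12 -12 -12 12
rot    : -12 -12 12 -12
/      : -12 -12 -1
*      : -12 12
negate : -12 -12
over   : -12 -12 -12
drop   : -12 -12
drop   : -12
-8     : -12 -8
over   : -12 -8 -12
dup    : -12 -8 -12 -12
-      : -12 -8 0
21     : -12 -8 0 21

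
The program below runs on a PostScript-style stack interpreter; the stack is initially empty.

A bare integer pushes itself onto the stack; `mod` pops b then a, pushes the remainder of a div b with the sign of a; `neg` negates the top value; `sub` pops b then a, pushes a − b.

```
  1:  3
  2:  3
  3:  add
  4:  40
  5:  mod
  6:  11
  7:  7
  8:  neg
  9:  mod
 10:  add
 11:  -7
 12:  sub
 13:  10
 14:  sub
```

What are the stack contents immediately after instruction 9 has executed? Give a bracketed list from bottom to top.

[6, 4]

3    [3]
3    [3, 3]
add  [6]
40   [6, 40]
mod  [6]
11   [6, 11]
7    [6, 11, 7]
neg  [6, 11, -7]
mod  [6, 4]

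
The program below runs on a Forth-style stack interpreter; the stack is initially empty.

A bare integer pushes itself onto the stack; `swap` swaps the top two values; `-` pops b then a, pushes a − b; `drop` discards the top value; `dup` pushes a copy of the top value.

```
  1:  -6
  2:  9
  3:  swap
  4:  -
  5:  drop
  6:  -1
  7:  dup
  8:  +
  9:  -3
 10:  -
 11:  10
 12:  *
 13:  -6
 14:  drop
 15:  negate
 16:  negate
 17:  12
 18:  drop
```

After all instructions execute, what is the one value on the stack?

-6     : -6
9      : -6 9
swap   : 9 -6
-      : 15
drop   : (empty)
-1     : -1
dup    : -1 -1
+      : -2
-3     : -2 -3
-      : 1
10     : 1 10
*      : 10
-6     : 10 -6
drop   : 10
negate : -10
negate : 10
12     : 10 12
drop   : 10

10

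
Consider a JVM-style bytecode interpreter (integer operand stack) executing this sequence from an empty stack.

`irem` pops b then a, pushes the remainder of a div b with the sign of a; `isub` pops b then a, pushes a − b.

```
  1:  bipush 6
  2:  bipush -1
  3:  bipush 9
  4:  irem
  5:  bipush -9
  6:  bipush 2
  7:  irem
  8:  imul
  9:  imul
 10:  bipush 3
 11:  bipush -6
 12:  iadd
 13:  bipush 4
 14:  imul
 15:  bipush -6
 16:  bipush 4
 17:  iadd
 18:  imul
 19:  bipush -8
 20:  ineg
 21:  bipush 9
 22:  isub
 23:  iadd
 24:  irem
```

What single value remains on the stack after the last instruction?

bipush 6  : 6
bipush -1 : 6 -1
bipush 9  : 6 -1 9
irem      : 6 -1
bipush -9 : 6 -1 -9
bipush 2  : 6 -1 -9 2
irem      : 6 -1 -1
imul      : 6 1
imul      : 6
bipush 3  : 6 3
bipush -6 : 6 3 -6
iadd      : 6 -3
bipush 4  : 6 -3 4
imul      : 6 -12
bipush -6 : 6 -12 -6
bipush 4  : 6 -12 -6 4
iadd      : 6 -12 -2
imul      : 6 24
bipush -8 : 6 24 -8
ineg      : 6 24 8
bipush 9  : 6 24 8 9
isub      : 6 24 -1
iadd      : 6 23
irem      : 6

6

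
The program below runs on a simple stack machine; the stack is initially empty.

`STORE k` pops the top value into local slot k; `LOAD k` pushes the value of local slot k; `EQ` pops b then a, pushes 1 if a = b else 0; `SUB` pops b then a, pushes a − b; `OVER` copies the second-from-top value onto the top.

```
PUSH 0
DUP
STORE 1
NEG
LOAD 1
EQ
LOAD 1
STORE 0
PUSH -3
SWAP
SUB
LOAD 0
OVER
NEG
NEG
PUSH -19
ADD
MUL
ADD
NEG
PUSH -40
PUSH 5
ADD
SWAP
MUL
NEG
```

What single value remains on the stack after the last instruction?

140

PUSH 0   -> 0
DUP      -> 0 0
STORE 1  -> 0
NEG      -> 0
LOAD 1   -> 0 0
EQ       -> 1
LOAD 1   -> 1 0
STORE 0  -> 1
PUSH -3  -> 1 -3
SWAP     -> -3 1
SUB      -> -4
LOAD 0   -> -4 0
OVER     -> -4 0 -4
NEG      -> -4 0 4
NEG      -> -4 0 -4
PUSH -19 -> -4 0 -4 -19
ADD      -> -4 0 -23
MUL      -> -4 0
ADD      -> -4
NEG      -> 4
PUSH -40 -> 4 -40
PUSH 5   -> 4 -40 5
ADD      -> 4 -35
SWAP     -> -35 4
MUL      -> -140
NEG      -> 140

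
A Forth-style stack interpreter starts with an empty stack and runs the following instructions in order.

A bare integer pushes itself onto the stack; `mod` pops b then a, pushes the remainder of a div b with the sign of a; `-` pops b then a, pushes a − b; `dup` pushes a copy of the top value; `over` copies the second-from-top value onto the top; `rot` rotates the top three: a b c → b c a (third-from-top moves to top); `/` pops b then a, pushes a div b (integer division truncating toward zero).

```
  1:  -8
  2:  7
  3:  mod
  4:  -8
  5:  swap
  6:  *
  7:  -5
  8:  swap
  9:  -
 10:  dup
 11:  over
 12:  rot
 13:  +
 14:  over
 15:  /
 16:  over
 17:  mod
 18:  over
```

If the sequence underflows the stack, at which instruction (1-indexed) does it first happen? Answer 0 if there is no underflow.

0

-8    -8
7     -8 7
mod   -1
-8    -1 -8
swap  -8 -1
*     8
-5    8 -5
swap  -5 8
-     -13
dup   -13 -13
over  -13 -13 -13
rot   -13 -13 -13
+     -13 -26
over  -13 -26 -13
/     -13 2
over  -13 2 -13
mod   -13 2
over  -13 2 -13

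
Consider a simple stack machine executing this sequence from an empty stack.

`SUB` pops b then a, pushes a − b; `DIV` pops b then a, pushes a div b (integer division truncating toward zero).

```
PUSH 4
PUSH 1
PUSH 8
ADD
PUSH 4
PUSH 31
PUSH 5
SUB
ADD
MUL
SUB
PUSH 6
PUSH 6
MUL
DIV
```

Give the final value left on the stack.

PUSH 4  → 4
PUSH 1  → 4 1
PUSH 8  → 4 1 8
ADD     → 4 9
PUSH 4  → 4 9 4
PUSH 31 → 4 9 4 31
PUSH 5  → 4 9 4 31 5
SUB     → 4 9 4 26
ADD     → 4 9 30
MUL     → 4 270
SUB     → -266
PUSH 6  → -266 6
PUSH 6  → -266 6 6
MUL     → -266 36
DIV     → -7

-7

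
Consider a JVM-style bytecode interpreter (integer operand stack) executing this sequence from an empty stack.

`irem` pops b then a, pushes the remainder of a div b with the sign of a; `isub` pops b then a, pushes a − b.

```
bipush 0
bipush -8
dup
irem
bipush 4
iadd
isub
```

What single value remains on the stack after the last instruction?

bipush 0  : 0
bipush -8 : 0 -8
dup       : 0 -8 -8
irem      : 0 0
bipush 4  : 0 0 4
iadd      : 0 4
isub      : -4

-4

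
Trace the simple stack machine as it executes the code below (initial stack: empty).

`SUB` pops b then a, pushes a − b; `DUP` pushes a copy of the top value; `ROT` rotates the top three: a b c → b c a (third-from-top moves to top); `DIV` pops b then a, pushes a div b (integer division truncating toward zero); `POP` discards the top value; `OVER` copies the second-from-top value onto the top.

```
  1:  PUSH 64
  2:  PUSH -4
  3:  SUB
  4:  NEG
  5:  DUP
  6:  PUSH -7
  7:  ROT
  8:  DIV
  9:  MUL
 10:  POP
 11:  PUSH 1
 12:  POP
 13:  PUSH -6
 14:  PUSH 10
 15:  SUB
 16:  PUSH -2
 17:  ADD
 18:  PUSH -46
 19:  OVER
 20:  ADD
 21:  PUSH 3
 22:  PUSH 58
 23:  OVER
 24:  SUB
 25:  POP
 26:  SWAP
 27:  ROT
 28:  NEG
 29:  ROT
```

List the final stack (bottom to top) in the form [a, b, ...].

[-64, 18, 3]

PUSH 64   [64]
PUSH -4   [64, -4]
SUB       [68]
NEG       [-68]
DUP       [-68, -68]
PUSH -7   [-68, -68, -7]
ROT       [-68, -7, -68]
DIV       [-68, 0]
MUL       [0]
POP       []
PUSH 1    [1]
POP       []
PUSH -6   [-6]
PUSH 10   [-6, 10]
SUB       [-16]
PUSH -2   [-16, -2]
ADD       [-18]
PUSH -46  [-18, -46]
OVER      [-18, -46, -18]
ADD       [-18, -64]
PUSH 3    [-18, -64, 3]
PUSH 58   [-18, -64, 3, 58]
OVER      [-18, -64, 3, 58, 3]
SUB       [-18, -64, 3, 55]
POP       [-18, -64, 3]
SWAP      [-18, 3, -64]
ROT       [3, -64, -18]
NEG       [3, -64, 18]
ROT       [-64, 18, 3]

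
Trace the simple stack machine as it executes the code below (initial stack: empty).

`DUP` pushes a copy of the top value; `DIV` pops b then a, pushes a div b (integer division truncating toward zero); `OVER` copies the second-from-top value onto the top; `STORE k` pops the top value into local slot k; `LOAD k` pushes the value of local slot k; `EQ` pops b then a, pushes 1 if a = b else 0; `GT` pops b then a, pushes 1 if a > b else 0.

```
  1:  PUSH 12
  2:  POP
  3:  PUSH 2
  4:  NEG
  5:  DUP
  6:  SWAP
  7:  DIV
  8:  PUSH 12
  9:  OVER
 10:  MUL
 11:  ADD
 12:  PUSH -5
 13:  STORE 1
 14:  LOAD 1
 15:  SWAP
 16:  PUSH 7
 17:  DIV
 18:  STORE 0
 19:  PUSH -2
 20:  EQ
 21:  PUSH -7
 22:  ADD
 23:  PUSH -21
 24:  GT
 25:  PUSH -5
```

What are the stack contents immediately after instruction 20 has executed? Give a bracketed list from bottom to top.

PUSH 12  [12]
POP      []
PUSH 2   [2]
NEG      [-2]
DUP      [-2, -2]
SWAP     [-2, -2]
DIV      [1]
PUSH 12  [1, 12]
OVER     [1, 12, 1]
MUL      [1, 12]
ADD      [13]
PUSH -5  [13, -5]
STORE 1  [13]
LOAD 1   [13, -5]
SWAP     [-5, 13]
PUSH 7   [-5, 13, 7]
DIV      [-5, 1]
STORE 0  [-5]
PUSH -2  [-5, -2]
EQ       [0]

[0]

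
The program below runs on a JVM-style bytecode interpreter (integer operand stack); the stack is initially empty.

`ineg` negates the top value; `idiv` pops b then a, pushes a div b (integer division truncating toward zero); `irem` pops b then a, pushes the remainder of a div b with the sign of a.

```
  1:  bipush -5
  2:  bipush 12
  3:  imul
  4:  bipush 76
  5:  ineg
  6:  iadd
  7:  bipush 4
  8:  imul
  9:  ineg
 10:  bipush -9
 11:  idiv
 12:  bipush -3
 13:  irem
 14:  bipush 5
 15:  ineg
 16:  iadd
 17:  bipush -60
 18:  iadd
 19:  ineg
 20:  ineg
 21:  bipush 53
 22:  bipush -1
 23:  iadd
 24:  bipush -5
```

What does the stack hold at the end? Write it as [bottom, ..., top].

bipush -5  → -5
bipush 12  → -5 12
imul       → -60
bipush 76  → -60 76
ineg       → -60 -76
iadd       → -136
bipush 4   → -136 4
imul       → -544
ineg       → 544
bipush -9  → 544 -9
idiv       → -60
bipush -3  → -60 -3
irem       → 0
bipush 5   → 0 5
ineg       → 0 -5
iadd       → -5
bipush -60 → -5 -60
iadd       → -65
ineg       → 65
ineg       → -65
bipush 53  → -65 53
bipush -1  → -65 53 -1
iadd       → -65 52
bipush -5  → -65 52 -5

[-65, 52, -5]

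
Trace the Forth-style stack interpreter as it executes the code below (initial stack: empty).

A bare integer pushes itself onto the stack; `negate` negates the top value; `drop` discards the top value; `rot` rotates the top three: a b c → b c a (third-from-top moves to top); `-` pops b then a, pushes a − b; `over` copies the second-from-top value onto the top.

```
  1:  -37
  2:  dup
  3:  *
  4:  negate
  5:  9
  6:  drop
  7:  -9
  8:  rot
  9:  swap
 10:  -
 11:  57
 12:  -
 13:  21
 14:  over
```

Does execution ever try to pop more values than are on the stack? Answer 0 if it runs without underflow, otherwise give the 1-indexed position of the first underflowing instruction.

-37    : [-37]
dup    : [-37, -37]
*      : [1369]
negate : [-1369]
9      : [-1369, 9]
drop   : [-1369]
-9     : [-1369, -9]
rot  — needs 3 operands, stack has 2 → underflow

8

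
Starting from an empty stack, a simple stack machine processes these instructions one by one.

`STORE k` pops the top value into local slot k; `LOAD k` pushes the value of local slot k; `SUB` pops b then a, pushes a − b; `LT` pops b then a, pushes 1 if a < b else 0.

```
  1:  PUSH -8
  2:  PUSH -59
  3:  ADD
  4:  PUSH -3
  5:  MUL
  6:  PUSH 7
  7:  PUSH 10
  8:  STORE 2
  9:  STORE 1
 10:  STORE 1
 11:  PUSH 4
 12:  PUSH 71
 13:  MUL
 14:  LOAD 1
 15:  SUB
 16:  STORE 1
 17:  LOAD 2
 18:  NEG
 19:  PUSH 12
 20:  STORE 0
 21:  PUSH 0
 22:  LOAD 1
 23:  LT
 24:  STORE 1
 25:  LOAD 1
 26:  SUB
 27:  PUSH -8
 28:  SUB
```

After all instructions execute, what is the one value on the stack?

-3

PUSH -8  → -8
PUSH -59 → -8 -59
ADD      → -67
PUSH -3  → -67 -3
MUL      → 201
PUSH 7   → 201 7
PUSH 10  → 201 7 10
STORE 2  → 201 7
STORE 1  → 201
STORE 1  → (empty)
PUSH 4   → 4
PUSH 71  → 4 71
MUL      → 284
LOAD 1   → 284 201
SUB      → 83
STORE 1  → (empty)
LOAD 2   → 10
NEG      → -10
PUSH 12  → -10 12
STORE 0  → -10
PUSH 0   → -10 0
LOAD 1   → -10 0 83
LT       → -10 1
STORE 1  → -10
LOAD 1   → -10 1
SUB      → -11
PUSH -8  → -11 -8
SUB      → -3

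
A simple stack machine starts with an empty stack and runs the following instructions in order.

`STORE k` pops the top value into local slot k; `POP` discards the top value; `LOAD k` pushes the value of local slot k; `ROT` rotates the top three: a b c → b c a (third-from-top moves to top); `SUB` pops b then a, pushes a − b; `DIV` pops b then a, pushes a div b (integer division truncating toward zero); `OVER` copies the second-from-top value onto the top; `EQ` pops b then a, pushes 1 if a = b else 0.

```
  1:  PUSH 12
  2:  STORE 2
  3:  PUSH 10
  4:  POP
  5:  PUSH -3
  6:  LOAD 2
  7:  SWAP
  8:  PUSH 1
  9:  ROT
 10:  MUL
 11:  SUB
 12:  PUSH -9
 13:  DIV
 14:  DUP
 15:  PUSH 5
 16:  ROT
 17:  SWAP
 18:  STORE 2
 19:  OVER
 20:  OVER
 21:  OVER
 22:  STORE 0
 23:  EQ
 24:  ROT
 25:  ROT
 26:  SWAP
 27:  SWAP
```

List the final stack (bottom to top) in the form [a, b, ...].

PUSH 12 : 12
STORE 2 : (empty)
PUSH 10 : 10
POP     : (empty)
PUSH -3 : -3
LOAD 2  : -3 12
SWAP    : 12 -3
PUSH 1  : 12 -3 1
ROT     : -3 1 12
MUL     : -3 12
SUB     : -15
PUSH -9 : -15 -9
DIV     : 1
DUP     : 1 1
PUSH 5  : 1 1 5
ROT     : 1 5 1
SWAP    : 1 1 5
STORE 2 : 1 1
OVER    : 1 1 1
OVER    : 1 1 1 1
OVER    : 1 1 1 1 1
STORE 0 : 1 1 1 1
EQ      : 1 1 1
ROT     : 1 1 1
ROT     : 1 1 1
SWAP    : 1 1 1
SWAP    : 1 1 1

[1, 1, 1]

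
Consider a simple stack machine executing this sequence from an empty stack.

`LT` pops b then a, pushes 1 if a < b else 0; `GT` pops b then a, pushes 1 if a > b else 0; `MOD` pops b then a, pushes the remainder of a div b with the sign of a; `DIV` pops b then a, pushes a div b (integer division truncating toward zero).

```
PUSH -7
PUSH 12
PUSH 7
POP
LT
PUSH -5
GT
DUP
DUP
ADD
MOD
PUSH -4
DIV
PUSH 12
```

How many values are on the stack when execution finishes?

PUSH -7 → [-7]
PUSH 12 → [-7, 12]
PUSH 7  → [-7, 12, 7]
POP     → [-7, 12]
LT      → [1]
PUSH -5 → [1, -5]
GT      → [1]
DUP     → [1, 1]
DUP     → [1, 1, 1]
ADD     → [1, 2]
MOD     → [1]
PUSH -4 → [1, -4]
DIV     → [0]
PUSH 12 → [0, 12]

2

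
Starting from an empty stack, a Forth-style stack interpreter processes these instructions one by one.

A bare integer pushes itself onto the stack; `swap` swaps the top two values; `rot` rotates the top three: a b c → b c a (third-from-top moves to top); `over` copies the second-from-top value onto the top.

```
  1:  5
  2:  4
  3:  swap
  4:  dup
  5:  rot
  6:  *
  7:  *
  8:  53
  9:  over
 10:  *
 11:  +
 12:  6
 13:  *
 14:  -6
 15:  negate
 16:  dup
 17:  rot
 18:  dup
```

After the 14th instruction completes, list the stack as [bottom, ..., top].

5    -> 5
4    -> 5 4
swap -> 4 5
dup  -> 4 5 5
rot  -> 5 5 4
*    -> 5 20
*    -> 100
53   -> 100 53
over -> 100 53 100
*    -> 100 5300
+    -> 5400
6    -> 5400 6
*    -> 32400
-6   -> 32400 -6

[32400, -6]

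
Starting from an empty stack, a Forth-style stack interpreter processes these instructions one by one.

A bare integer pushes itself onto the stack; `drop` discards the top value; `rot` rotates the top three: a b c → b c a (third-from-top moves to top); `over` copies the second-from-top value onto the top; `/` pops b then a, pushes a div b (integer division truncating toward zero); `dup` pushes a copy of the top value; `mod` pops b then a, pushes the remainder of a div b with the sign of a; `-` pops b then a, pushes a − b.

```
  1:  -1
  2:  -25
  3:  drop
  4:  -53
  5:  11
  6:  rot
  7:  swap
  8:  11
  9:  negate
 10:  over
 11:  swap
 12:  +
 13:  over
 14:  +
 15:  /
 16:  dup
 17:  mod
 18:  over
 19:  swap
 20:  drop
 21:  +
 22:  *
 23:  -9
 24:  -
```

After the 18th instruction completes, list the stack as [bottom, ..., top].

-1     : [-1]
-25    : [-1, -25]
drop   : [-1]
-53    : [-1, -53]
11     : [-1, -53, 11]
rot    : [-53, 11, -1]
swap   : [-53, -1, 11]
11     : [-53, -1, 11, 11]
negate : [-53, -1, 11, -11]
over   : [-53, -1, 11, -11, 11]
swap   : [-53, -1, 11, 11, -11]
+      : [-53, -1, 11, 0]
over   : [-53, -1, 11, 0, 11]
+      : [-53, -1, 11, 11]
/      : [-53, -1, 1]
dup    : [-53, -1, 1, 1]
mod    : [-53, -1, 0]
over   : [-53, -1, 0, -1]

[-53, -1, 0, -1]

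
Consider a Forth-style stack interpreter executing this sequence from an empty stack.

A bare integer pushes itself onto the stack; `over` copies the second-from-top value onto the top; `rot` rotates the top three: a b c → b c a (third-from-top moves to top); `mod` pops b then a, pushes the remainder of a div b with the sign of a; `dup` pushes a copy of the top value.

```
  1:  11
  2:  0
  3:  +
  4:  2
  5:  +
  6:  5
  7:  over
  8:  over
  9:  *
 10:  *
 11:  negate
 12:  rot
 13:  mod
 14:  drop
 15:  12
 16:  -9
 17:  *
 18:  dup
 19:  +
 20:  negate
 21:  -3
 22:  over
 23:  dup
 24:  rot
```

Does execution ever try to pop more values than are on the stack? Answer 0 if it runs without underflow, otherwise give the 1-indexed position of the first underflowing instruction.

12

11     -> [11]
0      -> [11, 0]
+      -> [11]
2      -> [11, 2]
+      -> [13]
5      -> [13, 5]
over   -> [13, 5, 13]
over   -> [13, 5, 13, 5]
*      -> [13, 5, 65]
*      -> [13, 325]
negate -> [13, -325]
rot  — needs 3 operands, stack has 2 → underflow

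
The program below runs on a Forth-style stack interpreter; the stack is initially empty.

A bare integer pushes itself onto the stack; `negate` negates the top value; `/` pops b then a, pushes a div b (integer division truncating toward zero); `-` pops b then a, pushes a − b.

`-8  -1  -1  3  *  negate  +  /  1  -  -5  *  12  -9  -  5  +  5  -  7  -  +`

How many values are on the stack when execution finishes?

-8     → [-8]
-1     → [-8, -1]
-1     → [-8, -1, -1]
3      → [-8, -1, -1, 3]
*      → [-8, -1, -3]
negate → [-8, -1, 3]
+      → [-8, 2]
/      → [-4]
1      → [-4, 1]
-      → [-5]
-5     → [-5, -5]
*      → [25]
12     → [25, 12]
-9     → [25, 12, -9]
-      → [25, 21]
5      → [25, 21, 5]
+      → [25, 26]
5      → [25, 26, 5]
-      → [25, 21]
7      → [25, 21, 7]
-      → [25, 14]
+      → [39]

1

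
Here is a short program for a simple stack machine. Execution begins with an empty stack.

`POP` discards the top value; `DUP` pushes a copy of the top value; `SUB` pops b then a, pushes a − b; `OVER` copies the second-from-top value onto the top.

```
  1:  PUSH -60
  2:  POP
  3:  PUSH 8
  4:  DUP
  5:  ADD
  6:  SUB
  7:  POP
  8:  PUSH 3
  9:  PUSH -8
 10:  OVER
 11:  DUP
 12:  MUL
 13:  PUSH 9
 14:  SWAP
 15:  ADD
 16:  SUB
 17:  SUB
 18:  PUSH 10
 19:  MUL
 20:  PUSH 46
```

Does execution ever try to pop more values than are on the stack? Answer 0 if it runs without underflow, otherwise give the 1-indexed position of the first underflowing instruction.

6

PUSH -60 -> [-60]
POP      -> []
PUSH 8   -> [8]
DUP      -> [8, 8]
ADD      -> [16]
SUB  — needs 2 operands, stack has 1 → underflow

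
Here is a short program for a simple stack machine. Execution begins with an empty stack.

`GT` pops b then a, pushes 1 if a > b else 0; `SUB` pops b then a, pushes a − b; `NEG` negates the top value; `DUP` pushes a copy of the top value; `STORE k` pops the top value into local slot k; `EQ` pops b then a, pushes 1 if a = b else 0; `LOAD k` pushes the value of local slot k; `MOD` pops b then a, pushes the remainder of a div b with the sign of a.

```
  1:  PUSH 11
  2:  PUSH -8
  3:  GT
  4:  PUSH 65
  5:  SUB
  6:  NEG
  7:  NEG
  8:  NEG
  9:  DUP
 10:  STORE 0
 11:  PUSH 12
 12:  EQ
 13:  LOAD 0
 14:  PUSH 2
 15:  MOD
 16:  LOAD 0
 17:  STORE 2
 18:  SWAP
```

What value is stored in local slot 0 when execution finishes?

64

PUSH 11 → 11
PUSH -8 → 11 -8
GT      → 1
PUSH 65 → 1 65
SUB     → -64
NEG     → 64
NEG     → -64
NEG     → 64
DUP     → 64 64
STORE 0 → 64
PUSH 12 → 64 12
EQ      → 0
LOAD 0  → 0 64
PUSH 2  → 0 64 2
MOD     → 0 0
LOAD 0  → 0 0 64
STORE 2 → 0 0
SWAP    → 0 0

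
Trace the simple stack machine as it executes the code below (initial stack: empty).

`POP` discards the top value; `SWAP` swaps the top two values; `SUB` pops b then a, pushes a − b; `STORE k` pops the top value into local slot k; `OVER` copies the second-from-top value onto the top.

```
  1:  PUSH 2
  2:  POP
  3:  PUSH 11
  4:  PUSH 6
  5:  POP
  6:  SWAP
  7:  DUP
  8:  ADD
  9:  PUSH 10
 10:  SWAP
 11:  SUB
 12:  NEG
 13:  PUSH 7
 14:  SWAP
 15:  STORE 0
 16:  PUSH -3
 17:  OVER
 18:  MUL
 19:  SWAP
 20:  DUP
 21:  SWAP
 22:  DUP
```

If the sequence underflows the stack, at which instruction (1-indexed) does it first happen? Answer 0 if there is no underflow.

PUSH 2  → 2
POP     → (empty)
PUSH 11 → 11
PUSH 6  → 11 6
POP     → 11
SWAP  — needs 2 operands, stack has 1 → underflow

6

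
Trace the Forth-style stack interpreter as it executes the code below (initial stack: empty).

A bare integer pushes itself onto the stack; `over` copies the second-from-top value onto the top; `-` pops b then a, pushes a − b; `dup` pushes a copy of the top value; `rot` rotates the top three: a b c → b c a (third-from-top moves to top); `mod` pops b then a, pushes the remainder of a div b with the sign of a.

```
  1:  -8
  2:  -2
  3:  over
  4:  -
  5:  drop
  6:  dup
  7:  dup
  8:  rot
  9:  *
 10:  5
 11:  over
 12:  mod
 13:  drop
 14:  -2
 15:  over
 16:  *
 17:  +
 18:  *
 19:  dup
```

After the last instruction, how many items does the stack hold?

-8   → -8
-2   → -8 -2
over → -8 -2 -8
-    → -8 6
drop → -8
dup  → -8 -8
dup  → -8 -8 -8
rot  → -8 -8 -8
*    → -8 64
5    → -8 64 5
over → -8 64 5 64
mod  → -8 64 5
drop → -8 64
-2   → -8 64 -2
over → -8 64 -2 64
*    → -8 64 -128
+    → -8 -64
*    → 512
dup  → 512 512

2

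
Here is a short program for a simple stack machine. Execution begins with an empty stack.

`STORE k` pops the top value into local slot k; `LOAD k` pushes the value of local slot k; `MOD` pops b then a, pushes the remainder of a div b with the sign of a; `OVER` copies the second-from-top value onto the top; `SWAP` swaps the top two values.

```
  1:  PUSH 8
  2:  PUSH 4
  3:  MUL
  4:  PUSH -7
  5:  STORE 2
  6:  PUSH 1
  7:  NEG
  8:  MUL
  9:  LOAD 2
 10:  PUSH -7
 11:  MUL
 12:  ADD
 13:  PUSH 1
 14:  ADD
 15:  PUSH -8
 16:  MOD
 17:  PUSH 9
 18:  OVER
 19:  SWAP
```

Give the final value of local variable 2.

PUSH 8  : 8
PUSH 4  : 8 4
MUL     : 32
PUSH -7 : 32 -7
STORE 2 : 32
PUSH 1  : 32 1
NEG     : 32 -1
MUL     : -32
LOAD 2  : -32 -7
PUSH -7 : -32 -7 -7
MUL     : -32 49
ADD     : 17
PUSH 1  : 17 1
ADD     : 18
PUSH -8 : 18 -8
MOD     : 2
PUSH 9  : 2 9
OVER    : 2 9 2
SWAP    : 2 2 9

-7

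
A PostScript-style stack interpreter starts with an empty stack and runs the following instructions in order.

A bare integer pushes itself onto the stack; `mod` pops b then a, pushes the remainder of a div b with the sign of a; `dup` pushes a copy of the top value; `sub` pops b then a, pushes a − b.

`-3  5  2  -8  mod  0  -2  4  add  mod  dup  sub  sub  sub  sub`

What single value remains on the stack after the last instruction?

-6

-3   -3
5    -3 5
2    -3 5 2
-8   -3 5 2 -8
mod  -3 5 2
0    -3 5 2 0
-2   -3 5 2 0 -2
4    -3 5 2 0 -2 4
add  -3 5 2 0 2
mod  -3 5 2 0
dup  -3 5 2 0 0
sub  -3 5 2 0
sub  -3 5 2
sub  -3 3
sub  -6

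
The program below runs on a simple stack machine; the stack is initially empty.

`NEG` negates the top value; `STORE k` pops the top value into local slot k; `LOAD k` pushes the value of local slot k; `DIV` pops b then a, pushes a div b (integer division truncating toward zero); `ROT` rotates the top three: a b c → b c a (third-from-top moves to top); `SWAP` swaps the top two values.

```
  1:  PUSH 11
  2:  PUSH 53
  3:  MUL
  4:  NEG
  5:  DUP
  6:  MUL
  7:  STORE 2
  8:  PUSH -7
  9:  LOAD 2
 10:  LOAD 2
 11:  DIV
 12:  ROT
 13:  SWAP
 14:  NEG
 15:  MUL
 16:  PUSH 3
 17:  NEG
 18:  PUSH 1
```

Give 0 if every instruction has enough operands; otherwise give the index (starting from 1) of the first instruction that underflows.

PUSH 11 -> 11
PUSH 53 -> 11 53
MUL     -> 583
NEG     -> -583
DUP     -> -583 -583
MUL     -> 339889
STORE 2 -> (empty)
PUSH -7 -> -7
LOAD 2  -> -7 339889
LOAD 2  -> -7 339889 339889
DIV     -> -7 1
ROT  — needs 3 operands, stack has 2 → underflow

12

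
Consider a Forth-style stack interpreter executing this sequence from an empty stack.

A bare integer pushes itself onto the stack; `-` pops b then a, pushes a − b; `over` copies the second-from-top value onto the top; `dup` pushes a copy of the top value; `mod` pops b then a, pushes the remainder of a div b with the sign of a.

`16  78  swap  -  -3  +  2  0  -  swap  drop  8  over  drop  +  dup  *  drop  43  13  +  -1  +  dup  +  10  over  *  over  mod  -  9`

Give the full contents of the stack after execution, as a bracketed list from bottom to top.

[110, 9]

16   → [16]
78   → [16, 78]
swap → [78, 16]
-    → [62]
-3   → [62, -3]
+    → [59]
2    → [59, 2]
0    → [59, 2, 0]
-    → [59, 2]
swap → [2, 59]
drop → [2]
8    → [2, 8]
over → [2, 8, 2]
drop → [2, 8]
+    → [10]
dup  → [10, 10]
*    → [100]
drop → []
43   → [43]
13   → [43, 13]
+    → [56]
-1   → [56, -1]
+    → [55]
dup  → [55, 55]
+    → [110]
10   → [110, 10]
over → [110, 10, 110]
*    → [110, 1100]
over → [110, 1100, 110]
mod  → [110, 0]
-    → [110]
9    → [110, 9]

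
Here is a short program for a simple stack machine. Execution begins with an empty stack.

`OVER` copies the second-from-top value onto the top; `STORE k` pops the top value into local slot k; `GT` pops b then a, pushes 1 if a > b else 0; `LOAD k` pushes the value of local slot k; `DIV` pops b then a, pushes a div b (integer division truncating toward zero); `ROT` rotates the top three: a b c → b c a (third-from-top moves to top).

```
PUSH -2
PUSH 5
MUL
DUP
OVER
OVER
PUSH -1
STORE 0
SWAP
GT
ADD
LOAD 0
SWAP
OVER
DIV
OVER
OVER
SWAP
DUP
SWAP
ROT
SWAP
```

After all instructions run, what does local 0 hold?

-1

PUSH -2 : -2
PUSH 5  : -2 5
MUL     : -10
DUP     : -10 -10
OVER    : -10 -10 -10
OVER    : -10 -10 -10 -10
PUSH -1 : -10 -10 -10 -10 -1
STORE 0 : -10 -10 -10 -10
SWAP    : -10 -10 -10 -10
GT      : -10 -10 0
ADD     : -10 -10
LOAD 0  : -10 -10 -1
SWAP    : -10 -1 -10
OVER    : -10 -1 -10 -1
DIV     : -10 -1 10
OVER    : -10 -1 10 -1
OVER    : -10 -1 10 -1 10
SWAP    : -10 -1 10 10 -1
DUP     : -10 -1 10 10 -1 -1
SWAP    : -10 -1 10 10 -1 -1
ROT     : -10 -1 10 -1 -1 10
SWAP    : -10 -1 10 -1 10 -1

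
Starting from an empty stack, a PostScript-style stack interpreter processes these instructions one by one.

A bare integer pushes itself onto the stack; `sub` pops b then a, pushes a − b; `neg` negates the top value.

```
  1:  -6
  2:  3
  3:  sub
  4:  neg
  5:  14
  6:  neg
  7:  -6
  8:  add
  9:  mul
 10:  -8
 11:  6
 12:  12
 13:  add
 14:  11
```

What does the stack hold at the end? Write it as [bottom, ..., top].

-6  -> [-6]
3   -> [-6, 3]
sub -> [-9]
neg -> [9]
14  -> [9, 14]
neg -> [9, -14]
-6  -> [9, -14, -6]
add -> [9, -20]
mul -> [-180]
-8  -> [-180, -8]
6   -> [-180, -8, 6]
12  -> [-180, -8, 6, 12]
add -> [-180, -8, 18]
11  -> [-180, -8, 18, 11]

[-180, -8, 18, 11]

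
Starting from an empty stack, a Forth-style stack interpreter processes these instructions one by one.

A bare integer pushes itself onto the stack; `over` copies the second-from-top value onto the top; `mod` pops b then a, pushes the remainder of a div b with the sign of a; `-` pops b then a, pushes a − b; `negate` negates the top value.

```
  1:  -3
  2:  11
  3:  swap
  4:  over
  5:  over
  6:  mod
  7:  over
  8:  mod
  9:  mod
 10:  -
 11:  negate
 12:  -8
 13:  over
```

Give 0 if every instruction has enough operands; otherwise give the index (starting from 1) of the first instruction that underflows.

0

-3     : -3
11     : -3 11
swap   : 11 -3
over   : 11 -3 11
over   : 11 -3 11 -3
mod    : 11 -3 2
over   : 11 -3 2 -3
mod    : 11 -3 2
mod    : 11 -1
-      : 12
negate : -12
-8     : -12 -8
over   : -12 -8 -12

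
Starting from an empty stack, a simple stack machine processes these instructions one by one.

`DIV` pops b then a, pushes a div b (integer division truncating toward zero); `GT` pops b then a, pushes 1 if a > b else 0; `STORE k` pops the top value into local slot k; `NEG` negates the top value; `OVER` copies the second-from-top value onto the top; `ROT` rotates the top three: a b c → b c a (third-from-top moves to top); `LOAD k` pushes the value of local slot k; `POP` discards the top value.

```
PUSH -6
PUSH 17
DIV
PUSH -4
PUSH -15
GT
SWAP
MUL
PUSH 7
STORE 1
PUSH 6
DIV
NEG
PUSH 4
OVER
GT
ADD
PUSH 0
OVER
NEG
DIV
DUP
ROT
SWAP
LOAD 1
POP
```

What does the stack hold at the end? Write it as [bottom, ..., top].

[0, 1, 0]

PUSH -6   [-6]
PUSH 17   [-6, 17]
DIV       [0]
PUSH -4   [0, -4]
PUSH -15  [0, -4, -15]
GT        [0, 1]
SWAP      [1, 0]
MUL       [0]
PUSH 7    [0, 7]
STORE 1   [0]
PUSH 6    [0, 6]
DIV       [0]
NEG       [0]
PUSH 4    [0, 4]
OVER      [0, 4, 0]
GT        [0, 1]
ADD       [1]
PUSH 0    [1, 0]
OVER      [1, 0, 1]
NEG       [1, 0, -1]
DIV       [1, 0]
DUP       [1, 0, 0]
ROT       [0, 0, 1]
SWAP      [0, 1, 0]
LOAD 1    [0, 1, 0, 7]
POP       [0, 1, 0]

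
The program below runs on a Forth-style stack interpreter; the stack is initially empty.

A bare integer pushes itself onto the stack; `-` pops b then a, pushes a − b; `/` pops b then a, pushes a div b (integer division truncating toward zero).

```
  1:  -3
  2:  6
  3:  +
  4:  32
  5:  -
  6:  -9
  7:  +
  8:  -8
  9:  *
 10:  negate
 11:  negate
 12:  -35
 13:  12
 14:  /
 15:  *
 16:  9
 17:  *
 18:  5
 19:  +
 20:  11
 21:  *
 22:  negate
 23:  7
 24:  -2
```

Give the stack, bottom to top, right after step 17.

-3      [-3]
6       [-3, 6]
+       [3]
32      [3, 32]
-       [-29]
-9      [-29, -9]
+       [-38]
-8      [-38, -8]
*       [304]
negate  [-304]
negate  [304]
-35     [304, -35]
12      [304, -35, 12]
/       [304, -2]
*       [-608]
9       [-608, 9]
*       [-5472]

[-5472]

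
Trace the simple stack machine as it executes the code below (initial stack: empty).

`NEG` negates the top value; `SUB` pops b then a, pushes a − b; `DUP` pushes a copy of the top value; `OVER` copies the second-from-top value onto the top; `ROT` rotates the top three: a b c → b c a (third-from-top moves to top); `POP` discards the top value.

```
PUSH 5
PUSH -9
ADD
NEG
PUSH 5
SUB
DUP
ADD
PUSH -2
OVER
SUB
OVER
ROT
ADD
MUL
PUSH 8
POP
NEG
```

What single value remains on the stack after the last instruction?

0

PUSH 5   [5]
PUSH -9  [5, -9]
ADD      [-4]
NEG      [4]
PUSH 5   [4, 5]
SUB      [-1]
DUP      [-1, -1]
ADD      [-2]
PUSH -2  [-2, -2]
OVER     [-2, -2, -2]
SUB      [-2, 0]
OVER     [-2, 0, -2]
ROT      [0, -2, -2]
ADD      [0, -4]
MUL      [0]
PUSH 8   [0, 8]
POP      [0]
NEG      [0]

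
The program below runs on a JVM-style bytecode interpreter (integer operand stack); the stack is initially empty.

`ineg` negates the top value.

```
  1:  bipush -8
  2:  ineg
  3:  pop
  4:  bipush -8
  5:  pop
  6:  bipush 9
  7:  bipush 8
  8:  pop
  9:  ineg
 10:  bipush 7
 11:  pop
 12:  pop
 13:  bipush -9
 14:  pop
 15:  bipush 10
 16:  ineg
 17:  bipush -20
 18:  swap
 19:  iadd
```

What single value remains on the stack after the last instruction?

-30

bipush -8   [-8]
ineg        [8]
pop         []
bipush -8   [-8]
pop         []
bipush 9    [9]
bipush 8    [9, 8]
pop         [9]
ineg        [-9]
bipush 7    [-9, 7]
pop         [-9]
pop         []
bipush -9   [-9]
pop         []
bipush 10   [10]
ineg        [-10]
bipush -20  [-10, -20]
swap        [-20, -10]
iadd        [-30]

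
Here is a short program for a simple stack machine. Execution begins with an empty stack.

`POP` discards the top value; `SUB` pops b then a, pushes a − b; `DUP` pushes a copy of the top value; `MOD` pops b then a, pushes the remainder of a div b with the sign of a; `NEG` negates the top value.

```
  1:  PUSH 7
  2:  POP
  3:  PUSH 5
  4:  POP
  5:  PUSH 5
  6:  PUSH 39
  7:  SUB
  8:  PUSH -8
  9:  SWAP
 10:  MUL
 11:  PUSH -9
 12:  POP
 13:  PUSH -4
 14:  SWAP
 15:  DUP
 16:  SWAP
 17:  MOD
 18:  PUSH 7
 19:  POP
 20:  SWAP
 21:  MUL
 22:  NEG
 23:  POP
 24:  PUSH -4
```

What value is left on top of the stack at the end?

PUSH 7  → [7]
POP     → []
PUSH 5  → [5]
POP     → []
PUSH 5  → [5]
PUSH 39 → [5, 39]
SUB     → [-34]
PUSH -8 → [-34, -8]
SWAP    → [-8, -34]
MUL     → [272]
PUSH -9 → [272, -9]
POP     → [272]
PUSH -4 → [272, -4]
SWAP    → [-4, 272]
DUP     → [-4, 272, 272]
SWAP    → [-4, 272, 272]
MOD     → [-4, 0]
PUSH 7  → [-4, 0, 7]
POP     → [-4, 0]
SWAP    → [0, -4]
MUL     → [0]
NEG     → [0]
POP     → []
PUSH -4 → [-4]

-4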